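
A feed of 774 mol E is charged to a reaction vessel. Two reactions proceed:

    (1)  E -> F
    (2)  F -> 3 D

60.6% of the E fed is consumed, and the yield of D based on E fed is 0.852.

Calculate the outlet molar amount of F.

249 mol

Conversion of E: E consumed = 1ξ₁ = 0.606 × 774 → ξ₁ = 469 mol.
Yield of D: 3ξ₂ / 774 = 0.852 → ξ₂ = 219.8 mol.
Outlet amounts (n = n₀ + Σ ν·ξ):
  E: 774 − 1(469) = 305
  F: 0 + 1(469) − 1(219.8) = 249.2
  D: 0 + 3(219.8) = 659.4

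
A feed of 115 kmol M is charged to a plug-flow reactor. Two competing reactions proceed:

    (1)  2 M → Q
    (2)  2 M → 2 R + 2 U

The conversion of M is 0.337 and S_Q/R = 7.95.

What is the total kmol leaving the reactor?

99.1 kmol

Conversion of M: M consumed = 0.337 × 115 = 38.76 kmol = 2ξ₁ + 2ξ₂.
Selectivity: 1ξ₁ / (2ξ₂) = 7.95 → ξ₁ = 15.9 ξ₂.
Substitute: (2·15.9 + 2) ξ₂ = 38.76 → ξ₂ = 1.147 kmol, ξ₁ = 18.23 kmol.
Outlet amounts (n = n₀ + Σ ν·ξ):
  M: 115 − 2(18.23) − 2(1.147) = 76.24
  Q: 0 + 1(18.23) = 18.23
  R: 0 + 2(1.147) = 2.293
  U: 0 + 2(1.147) = 2.293
Total out = 76.24 + 18.23 + 2.293 + 2.293 = 99.06 kmol.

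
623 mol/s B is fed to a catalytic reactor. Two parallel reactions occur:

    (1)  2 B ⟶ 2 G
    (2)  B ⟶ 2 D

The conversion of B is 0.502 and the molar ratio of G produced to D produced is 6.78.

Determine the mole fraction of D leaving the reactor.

Conversion of B: B consumed = 0.502 × 623 = 312.7 mol/s = 2ξ₁ + 1ξ₂.
Selectivity: 2ξ₁ / (2ξ₂) = 6.78 → ξ₁ = 6.78 ξ₂.
Substitute: (2·6.78 + 1) ξ₂ = 312.7 → ξ₂ = 21.48 mol/s, ξ₁ = 145.6 mol/s.
Outlet amounts (n = n₀ + Σ ν·ξ):
  B: 623 − 2(145.6) − 1(21.48) = 310.3
  G: 0 + 2(145.6) = 291.3
  D: 0 + 2(21.48) = 42.96
Total out = 644.5 mol/s; y_D = 42.96 / 644.5 = 0.06666.

0.0667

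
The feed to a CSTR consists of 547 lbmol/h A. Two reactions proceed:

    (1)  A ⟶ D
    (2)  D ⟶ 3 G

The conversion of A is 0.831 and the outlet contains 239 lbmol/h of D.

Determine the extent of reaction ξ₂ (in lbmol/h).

Conversion of A: A consumed = 1ξ₁ = 0.831 × 547 → ξ₁ = 454.6 lbmol/h.
D balance: n_D = 0 + 1ξ₁ − 1ξ₂ = 239 → ξ₂ = (1·454.6 − 239)/1 = 215.6 lbmol/h.
Outlet amounts (n = n₀ + Σ ν·ξ):
  A: 547 − 1(454.6) = 92.44
  D: 0 + 1(454.6) − 1(215.6) = 239
  G: 0 + 3(215.6) = 646.7

ξ₂ = 216 lbmol/h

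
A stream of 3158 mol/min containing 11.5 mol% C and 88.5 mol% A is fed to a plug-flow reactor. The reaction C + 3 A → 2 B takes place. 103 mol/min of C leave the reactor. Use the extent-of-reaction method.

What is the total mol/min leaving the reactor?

For C: n = n₀ − 1ξ → 103 = 363.2 − 1ξ, giving ξ = 260.2 mol/min.
Outlet amounts (n = n₀ + ν ξ):
  C: 363.2 − 1(260.2) = 103
  A: 2795 − 3(260.2) = 2014
  B: 0 + 2(260.2) = 520.3
Total out = 103 + 2014 + 520.3 = 2638 mol/min.

2640 mol/min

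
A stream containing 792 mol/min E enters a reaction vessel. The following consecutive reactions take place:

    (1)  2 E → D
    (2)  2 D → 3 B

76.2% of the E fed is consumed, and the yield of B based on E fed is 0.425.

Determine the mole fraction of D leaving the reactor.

Conversion of E: E consumed = 2ξ₁ = 0.762 × 792 → ξ₁ = 301.8 mol/min.
Yield of B: 3ξ₂ / 792 = 0.425 → ξ₂ = 112.2 mol/min.
Outlet amounts (n = n₀ + Σ ν·ξ):
  E: 792 − 2(301.8) = 188.5
  D: 0 + 1(301.8) − 2(112.2) = 77.35
  B: 0 + 3(112.2) = 336.6
Total out = 602.4 mol/min; y_D = 77.35 / 602.4 = 0.1284.

0.128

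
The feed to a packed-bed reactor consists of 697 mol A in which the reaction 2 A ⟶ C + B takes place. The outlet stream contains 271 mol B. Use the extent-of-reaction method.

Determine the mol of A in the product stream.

For B: n = n₀ + 1ξ → 271 = 0 + 1ξ, giving ξ = 271 mol.
Outlet amounts (n = n₀ + ν ξ):
  A: 697 − 2(271) = 155
  C: 0 + 1(271) = 271
  B: 0 + 1(271) = 271

155 mol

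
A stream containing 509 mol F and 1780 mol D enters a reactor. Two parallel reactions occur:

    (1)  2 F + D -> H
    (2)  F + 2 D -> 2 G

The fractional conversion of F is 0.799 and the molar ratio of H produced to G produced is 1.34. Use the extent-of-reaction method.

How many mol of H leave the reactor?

171 mol

Conversion of F: F consumed = 0.799 × 509 = 406.7 mol = 2ξ₁ + 1ξ₂.
Selectivity: 1ξ₁ / (2ξ₂) = 1.34 → ξ₁ = 2.68 ξ₂.
Substitute: (2·2.68 + 1) ξ₂ = 406.7 → ξ₂ = 63.95 mol, ξ₁ = 171.4 mol.
Outlet amounts (n = n₀ + Σ ν·ξ):
  F: 509 − 2(171.4) − 1(63.95) = 102.3
  D: 1780 − 1(171.4) − 2(63.95) = 1481
  H: 0 + 1(171.4) = 171.4
  G: 0 + 2(63.95) = 127.9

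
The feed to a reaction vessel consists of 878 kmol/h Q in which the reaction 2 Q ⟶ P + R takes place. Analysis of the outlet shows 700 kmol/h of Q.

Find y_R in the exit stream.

0.101

For Q: n = n₀ − 2ξ → 700 = 878 − 2ξ, giving ξ = 89 kmol/h.
Outlet amounts (n = n₀ + ν ξ):
  Q: 878 − 2(89) = 700
  P: 0 + 1(89) = 89
  R: 0 + 1(89) = 89
Total out = 878 kmol/h; y_R = 89 / 878 = 0.1014.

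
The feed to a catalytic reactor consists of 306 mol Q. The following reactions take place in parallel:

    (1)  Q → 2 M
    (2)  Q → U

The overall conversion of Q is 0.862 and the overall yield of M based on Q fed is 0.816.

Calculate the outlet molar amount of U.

139 mol

Yield of M: 2ξ₁ / 306 = 0.816 → ξ₁ = 124.8 mol.
Conversion of Q: 1ξ₁ + 1ξ₂ = 0.862 × 306 = 263.8 → ξ₂ = 138.9 mol.
Outlet amounts (n = n₀ + Σ ν·ξ):
  Q: 306 − 1(124.8) − 1(138.9) = 42.23
  M: 0 + 2(124.8) = 249.7
  U: 0 + 1(138.9) = 138.9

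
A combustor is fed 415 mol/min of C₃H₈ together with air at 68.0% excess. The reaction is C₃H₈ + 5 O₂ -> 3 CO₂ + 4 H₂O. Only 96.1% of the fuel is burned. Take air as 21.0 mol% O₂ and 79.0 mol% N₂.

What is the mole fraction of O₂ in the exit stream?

Stoichiometric O₂ = 5 × 415 = 2075 mol/min; O₂ fed = 2075 × 1.680 = 3486 mol/min.
N₂ fed = 3486 × 79/21 = 13110 mol/min.
Fuel reacted = 0.961 × 415 → ξ = 398.8 mol/min.
Outlet (n = n₀ + ν ξ):
  C₃H₈: 415 − 1(398.8) = 16.19
  O₂: 3486 − 5(398.8) = 1492
  N₂: 13110 (inert)
  CO₂: 0 + 3(398.8) = 1196
  H₂O: 0 + 4(398.8) = 1595
Total out = 17410 mol/min; y_O₂ = 1492 / 17410 = 0.08567.

0.0857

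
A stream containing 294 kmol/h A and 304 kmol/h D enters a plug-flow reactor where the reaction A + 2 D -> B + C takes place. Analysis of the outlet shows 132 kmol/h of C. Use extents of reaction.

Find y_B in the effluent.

For C: n = n₀ + 1ξ → 132 = 0 + 1ξ, giving ξ = 132 kmol/h.
Outlet amounts (n = n₀ + ν ξ):
  A: 294 − 1(132) = 162
  D: 304 − 2(132) = 40
  B: 0 + 1(132) = 132
  C: 0 + 1(132) = 132
Total out = 466 kmol/h; y_B = 132 / 466 = 0.2833.

0.283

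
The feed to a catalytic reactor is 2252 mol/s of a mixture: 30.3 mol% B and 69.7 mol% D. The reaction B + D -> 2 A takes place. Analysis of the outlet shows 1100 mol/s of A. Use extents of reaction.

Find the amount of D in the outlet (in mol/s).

For A: n = n₀ + 2ξ → 1100 = 0 + 2ξ, giving ξ = 550 mol/s.
Outlet amounts (n = n₀ + ν ξ):
  B: 682.4 − 1(550) = 132.4
  D: 1570 − 1(550) = 1020
  A: 0 + 2(550) = 1100

1020 mol/s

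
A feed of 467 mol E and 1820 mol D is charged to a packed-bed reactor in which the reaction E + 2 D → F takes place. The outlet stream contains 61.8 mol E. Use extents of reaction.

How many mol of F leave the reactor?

405 mol

For E: n = n₀ − 1ξ → 61.8 = 467 − 1ξ, giving ξ = 405.2 mol.
Outlet amounts (n = n₀ + ν ξ):
  E: 467 − 1(405.2) = 61.8
  D: 1820 − 2(405.2) = 1010
  F: 0 + 1(405.2) = 405.2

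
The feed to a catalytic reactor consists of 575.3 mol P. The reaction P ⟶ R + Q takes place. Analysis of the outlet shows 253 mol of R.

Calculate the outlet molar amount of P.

For R: n = n₀ + 1ξ → 253 = 0 + 1ξ, giving ξ = 253 mol.
Outlet amounts (n = n₀ + ν ξ):
  P: 575.3 − 1(253) = 322.3
  R: 0 + 1(253) = 253
  Q: 0 + 1(253) = 253

322 mol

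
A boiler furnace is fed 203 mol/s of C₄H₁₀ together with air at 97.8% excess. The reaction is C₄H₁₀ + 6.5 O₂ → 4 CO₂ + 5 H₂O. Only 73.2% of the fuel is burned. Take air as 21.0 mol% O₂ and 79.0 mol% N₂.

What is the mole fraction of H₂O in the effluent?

Stoichiometric O₂ = 6.5 × 203 = 1320 mol/s; O₂ fed = 1320 × 1.978 = 2610 mol/s.
N₂ fed = 2610 × 79/21 = 9818 mol/s.
Fuel reacted = 0.732 × 203 → ξ = 148.6 mol/s.
Outlet (n = n₀ + ν ξ):
  C₄H₁₀: 203 − 1(148.6) = 54.4
  O₂: 2610 − 6.5(148.6) = 1644
  N₂: 9818 (inert)
  CO₂: 0 + 4(148.6) = 594.4
  H₂O: 0 + 5(148.6) = 743
Total out = 12850 mol/s; y_H₂O = 743 / 12850 = 0.0578.

0.0578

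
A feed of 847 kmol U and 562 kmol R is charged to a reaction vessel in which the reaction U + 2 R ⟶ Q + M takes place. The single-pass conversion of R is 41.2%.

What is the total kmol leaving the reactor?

1290 kmol

R reacted = 0.412 × 562 = 231.5 kmol; ν_R = −2, so ξ = 231.5/2 = 115.8 kmol.
Outlet amounts (n = n₀ + ν ξ):
  U: 847 − 1(115.8) = 731.2
  R: 562 − 2(115.8) = 330.5
  Q: 0 + 1(115.8) = 115.8
  M: 0 + 1(115.8) = 115.8
Total out = 731.2 + 330.5 + 115.8 + 115.8 = 1293 kmol.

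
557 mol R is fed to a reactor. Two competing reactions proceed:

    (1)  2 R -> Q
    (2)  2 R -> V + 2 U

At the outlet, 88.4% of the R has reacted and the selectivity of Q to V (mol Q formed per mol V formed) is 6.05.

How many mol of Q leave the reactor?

211 mol

Conversion of R: R consumed = 0.884 × 557 = 492.4 mol = 2ξ₁ + 2ξ₂.
Selectivity: 1ξ₁ / (1ξ₂) = 6.05 → ξ₁ = 6.05 ξ₂.
Substitute: (2·6.05 + 2) ξ₂ = 492.4 → ξ₂ = 34.92 mol, ξ₁ = 211.3 mol.
Outlet amounts (n = n₀ + Σ ν·ξ):
  R: 557 − 2(211.3) − 2(34.92) = 64.61
  Q: 0 + 1(211.3) = 211.3
  V: 0 + 1(34.92) = 34.92
  U: 0 + 2(34.92) = 69.84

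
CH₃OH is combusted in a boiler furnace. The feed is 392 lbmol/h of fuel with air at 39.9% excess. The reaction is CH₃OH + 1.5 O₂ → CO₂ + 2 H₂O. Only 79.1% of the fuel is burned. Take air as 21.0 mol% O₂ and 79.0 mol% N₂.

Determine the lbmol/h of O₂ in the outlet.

Stoichiometric O₂ = 1.5 × 392 = 588 lbmol/h; O₂ fed = 588 × 1.399 = 822.6 lbmol/h.
N₂ fed = 822.6 × 79/21 = 3095 lbmol/h.
Fuel reacted = 0.791 × 392 → ξ = 310.1 lbmol/h.
Outlet (n = n₀ + ν ξ):
  CH₃OH: 392 − 1(310.1) = 81.93
  O₂: 822.6 − 1.5(310.1) = 357.5
  N₂: 3095 (inert)
  CO₂: 0 + 1(310.1) = 310.1
  H₂O: 0 + 2(310.1) = 620.1

358 lbmol/h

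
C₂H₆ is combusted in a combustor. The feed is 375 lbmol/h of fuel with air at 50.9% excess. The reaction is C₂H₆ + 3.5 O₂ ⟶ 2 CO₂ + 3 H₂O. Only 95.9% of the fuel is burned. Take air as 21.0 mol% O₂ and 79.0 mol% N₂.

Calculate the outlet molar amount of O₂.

Stoichiometric O₂ = 3.5 × 375 = 1312 lbmol/h; O₂ fed = 1312 × 1.509 = 1981 lbmol/h.
N₂ fed = 1981 × 79/21 = 7451 lbmol/h.
Fuel reacted = 0.959 × 375 → ξ = 359.6 lbmol/h.
Outlet (n = n₀ + ν ξ):
  C₂H₆: 375 − 1(359.6) = 15.38
  O₂: 1981 − 3.5(359.6) = 721.9
  N₂: 7451 (inert)
  CO₂: 0 + 2(359.6) = 719.2
  H₂O: 0 + 3(359.6) = 1079

722 lbmol/h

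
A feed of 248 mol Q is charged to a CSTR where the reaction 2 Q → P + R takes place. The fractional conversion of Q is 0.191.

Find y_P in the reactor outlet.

Q reacted = 0.191 × 248 = 47.37 mol; ν_Q = −2, so ξ = 47.37/2 = 23.68 mol.
Outlet amounts (n = n₀ + ν ξ):
  Q: 248 − 2(23.68) = 200.6
  P: 0 + 1(23.68) = 23.68
  R: 0 + 1(23.68) = 23.68
Total out = 248 mol; y_P = 23.68 / 248 = 0.0955.

0.0955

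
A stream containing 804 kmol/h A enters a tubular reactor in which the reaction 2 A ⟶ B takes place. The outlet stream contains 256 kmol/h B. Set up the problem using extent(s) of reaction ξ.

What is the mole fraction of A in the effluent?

0.533

For B: n = n₀ + 1ξ → 256 = 0 + 1ξ, giving ξ = 256 kmol/h.
Outlet amounts (n = n₀ + ν ξ):
  A: 804 − 2(256) = 292
  B: 0 + 1(256) = 256
Total out = 548 kmol/h; y_A = 292 / 548 = 0.5328.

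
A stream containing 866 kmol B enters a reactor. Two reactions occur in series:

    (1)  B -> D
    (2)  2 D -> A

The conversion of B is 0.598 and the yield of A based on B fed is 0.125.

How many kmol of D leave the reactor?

Conversion of B: B consumed = 1ξ₁ = 0.598 × 866 → ξ₁ = 517.9 kmol.
Yield of A: 1ξ₂ / 866 = 0.125 → ξ₂ = 108.2 kmol.
Outlet amounts (n = n₀ + Σ ν·ξ):
  B: 866 − 1(517.9) = 348.1
  D: 0 + 1(517.9) − 2(108.2) = 301.4
  A: 0 + 1(108.2) = 108.2

301 kmol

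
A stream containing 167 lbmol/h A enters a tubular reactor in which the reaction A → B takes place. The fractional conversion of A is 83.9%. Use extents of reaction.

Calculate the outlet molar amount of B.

140 lbmol/h

A reacted = 0.839 × 167 = 140.1 lbmol/h; ν_A = −1, so ξ = 140.1/1 = 140.1 lbmol/h.
Outlet amounts (n = n₀ + ν ξ):
  A: 167 − 1(140.1) = 26.89
  B: 0 + 1(140.1) = 140.1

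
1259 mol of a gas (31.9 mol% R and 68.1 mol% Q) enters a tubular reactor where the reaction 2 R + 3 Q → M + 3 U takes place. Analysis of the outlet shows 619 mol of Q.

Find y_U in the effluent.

0.202

For Q: n = n₀ − 3ξ → 619 = 857.4 − 3ξ, giving ξ = 79.46 mol.
Outlet amounts (n = n₀ + ν ξ):
  R: 401.6 − 2(79.46) = 242.7
  Q: 857.4 − 3(79.46) = 619
  M: 0 + 1(79.46) = 79.46
  U: 0 + 3(79.46) = 238.4
Total out = 1180 mol; y_U = 238.4 / 1180 = 0.2021.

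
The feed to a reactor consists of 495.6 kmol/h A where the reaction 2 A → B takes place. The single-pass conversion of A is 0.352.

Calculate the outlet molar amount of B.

A reacted = 0.352 × 495.6 = 174.5 kmol/h; ν_A = −2, so ξ = 174.5/2 = 87.23 kmol/h.
Outlet amounts (n = n₀ + ν ξ):
  A: 495.6 − 2(87.23) = 321.1
  B: 0 + 1(87.23) = 87.23

87.2 kmol/h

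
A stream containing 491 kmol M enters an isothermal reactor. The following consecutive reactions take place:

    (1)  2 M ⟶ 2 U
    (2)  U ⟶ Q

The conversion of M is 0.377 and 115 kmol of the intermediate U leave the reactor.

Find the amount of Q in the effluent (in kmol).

70.1 kmol

Conversion of M: M consumed = 2ξ₁ = 0.377 × 491 → ξ₁ = 92.55 kmol.
U balance: n_U = 0 + 2ξ₁ − 1ξ₂ = 115 → ξ₂ = (2·92.55 − 115)/1 = 70.11 kmol.
Outlet amounts (n = n₀ + Σ ν·ξ):
  M: 491 − 2(92.55) = 305.9
  U: 0 + 2(92.55) − 1(70.11) = 115
  Q: 0 + 1(70.11) = 70.11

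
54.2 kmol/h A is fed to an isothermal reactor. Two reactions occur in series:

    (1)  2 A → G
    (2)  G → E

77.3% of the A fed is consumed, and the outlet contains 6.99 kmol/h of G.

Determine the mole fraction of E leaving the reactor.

0.42

Conversion of A: A consumed = 2ξ₁ = 0.773 × 54.2 → ξ₁ = 20.95 kmol/h.
G balance: n_G = 0 + 1ξ₁ − 1ξ₂ = 6.99 → ξ₂ = (1·20.95 − 6.99)/1 = 13.96 kmol/h.
Outlet amounts (n = n₀ + Σ ν·ξ):
  A: 54.2 − 2(20.95) = 12.3
  G: 0 + 1(20.95) − 1(13.96) = 6.99
  E: 0 + 1(13.96) = 13.96
Total out = 33.25 kmol/h; y_E = 13.96 / 33.25 = 0.4198.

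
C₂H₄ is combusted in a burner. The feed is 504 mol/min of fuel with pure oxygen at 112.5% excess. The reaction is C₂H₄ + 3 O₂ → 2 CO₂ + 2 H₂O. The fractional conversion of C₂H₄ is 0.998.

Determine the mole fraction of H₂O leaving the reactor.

Stoichiometric O₂ = 3 × 504 = 1512 mol/min; O₂ fed = 1512 × 2.125 = 3213 mol/min.
Fuel reacted = 0.998 × 504 → ξ = 503 mol/min.
Outlet (n = n₀ + ν ξ):
  C₂H₄: 504 − 1(503) = 1.008
  O₂: 3213 − 3(503) = 1704
  CO₂: 0 + 2(503) = 1006
  H₂O: 0 + 2(503) = 1006
Total out = 3717 mol/min; y_H₂O = 1006 / 3717 = 0.2706.

0.271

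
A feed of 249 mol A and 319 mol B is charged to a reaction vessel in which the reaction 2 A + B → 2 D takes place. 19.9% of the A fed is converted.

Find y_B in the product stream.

A reacted = 0.199 × 249 = 49.55 mol; ν_A = −2, so ξ = 49.55/2 = 24.78 mol.
Outlet amounts (n = n₀ + ν ξ):
  A: 249 − 2(24.78) = 199.4
  B: 319 − 1(24.78) = 294.2
  D: 0 + 2(24.78) = 49.55
Total out = 543.2 mol; y_B = 294.2 / 543.2 = 0.5416.

0.542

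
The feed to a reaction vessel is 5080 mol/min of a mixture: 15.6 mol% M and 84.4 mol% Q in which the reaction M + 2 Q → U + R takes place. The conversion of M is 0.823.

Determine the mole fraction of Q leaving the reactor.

M reacted = 0.823 × 792.5 = 652.2 mol/min; ν_M = −1, so ξ = 652.2/1 = 652.2 mol/min.
Outlet amounts (n = n₀ + ν ξ):
  M: 792.5 − 1(652.2) = 140.3
  Q: 4288 − 2(652.2) = 2983
  U: 0 + 1(652.2) = 652.2
  R: 0 + 1(652.2) = 652.2
Total out = 4428 mol/min; y_Q = 2983 / 4428 = 0.6737.

0.674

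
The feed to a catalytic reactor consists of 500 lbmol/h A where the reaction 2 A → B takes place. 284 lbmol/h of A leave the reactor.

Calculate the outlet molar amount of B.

For A: n = n₀ − 2ξ → 284 = 500 − 2ξ, giving ξ = 108 lbmol/h.
Outlet amounts (n = n₀ + ν ξ):
  A: 500 − 2(108) = 284
  B: 0 + 1(108) = 108

108 lbmol/h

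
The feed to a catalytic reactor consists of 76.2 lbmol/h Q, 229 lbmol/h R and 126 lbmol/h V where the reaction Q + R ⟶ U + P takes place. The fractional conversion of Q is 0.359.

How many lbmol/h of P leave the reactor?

Q reacted = 0.359 × 76.2 = 27.36 lbmol/h; ν_Q = −1, so ξ = 27.36/1 = 27.36 lbmol/h.
Outlet amounts (n = n₀ + ν ξ):
  Q: 76.2 − 1(27.36) = 48.84
  R: 229 − 1(27.36) = 201.6
  U: 0 + 1(27.36) = 27.36
  P: 0 + 1(27.36) = 27.36
  V: 126 (inert)

27.4 lbmol/h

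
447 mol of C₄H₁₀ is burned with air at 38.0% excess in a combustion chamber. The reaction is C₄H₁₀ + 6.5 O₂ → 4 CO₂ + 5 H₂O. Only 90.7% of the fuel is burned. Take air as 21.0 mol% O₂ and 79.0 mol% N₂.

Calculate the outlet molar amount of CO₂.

1620 mol

Stoichiometric O₂ = 6.5 × 447 = 2906 mol; O₂ fed = 2906 × 1.380 = 4010 mol.
N₂ fed = 4010 × 79/21 = 15080 mol.
Fuel reacted = 0.907 × 447 → ξ = 405.4 mol.
Outlet (n = n₀ + ν ξ):
  C₄H₁₀: 447 − 1(405.4) = 41.57
  O₂: 4010 − 6.5(405.4) = 1374
  N₂: 15080 (inert)
  CO₂: 0 + 4(405.4) = 1622
  H₂O: 0 + 5(405.4) = 2027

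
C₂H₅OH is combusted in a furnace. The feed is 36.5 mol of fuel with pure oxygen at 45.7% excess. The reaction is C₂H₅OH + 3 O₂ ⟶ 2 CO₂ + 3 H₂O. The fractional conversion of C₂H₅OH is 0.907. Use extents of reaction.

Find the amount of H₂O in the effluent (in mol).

99.3 mol

Stoichiometric O₂ = 3 × 36.5 = 109.5 mol; O₂ fed = 109.5 × 1.457 = 159.5 mol.
Fuel reacted = 0.907 × 36.5 → ξ = 33.11 mol.
Outlet (n = n₀ + ν ξ):
  C₂H₅OH: 36.5 − 1(33.11) = 3.395
  O₂: 159.5 − 3(33.11) = 60.23
  CO₂: 0 + 2(33.11) = 66.21
  H₂O: 0 + 3(33.11) = 99.32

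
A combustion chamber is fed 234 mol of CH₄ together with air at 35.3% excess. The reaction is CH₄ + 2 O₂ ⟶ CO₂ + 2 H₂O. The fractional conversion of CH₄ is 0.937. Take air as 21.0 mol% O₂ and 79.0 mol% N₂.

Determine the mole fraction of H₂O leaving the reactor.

Stoichiometric O₂ = 2 × 234 = 468 mol; O₂ fed = 468 × 1.353 = 633.2 mol.
N₂ fed = 633.2 × 79/21 = 2382 mol.
Fuel reacted = 0.937 × 234 → ξ = 219.3 mol.
Outlet (n = n₀ + ν ξ):
  CH₄: 234 − 1(219.3) = 14.74
  O₂: 633.2 − 2(219.3) = 194.7
  N₂: 2382 (inert)
  CO₂: 0 + 1(219.3) = 219.3
  H₂O: 0 + 2(219.3) = 438.5
Total out = 3249 mol; y_H₂O = 438.5 / 3249 = 0.135.

0.135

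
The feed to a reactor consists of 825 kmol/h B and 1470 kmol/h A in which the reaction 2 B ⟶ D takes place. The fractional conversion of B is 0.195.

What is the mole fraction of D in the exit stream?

0.0363

B reacted = 0.195 × 825 = 160.9 kmol/h; ν_B = −2, so ξ = 160.9/2 = 80.44 kmol/h.
Outlet amounts (n = n₀ + ν ξ):
  B: 825 − 2(80.44) = 664.1
  D: 0 + 1(80.44) = 80.44
  A: 1470 (inert)
Total out = 2215 kmol/h; y_D = 80.44 / 2215 = 0.03632.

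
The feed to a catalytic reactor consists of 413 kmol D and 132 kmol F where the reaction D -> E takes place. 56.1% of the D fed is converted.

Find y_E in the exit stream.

0.425

D reacted = 0.561 × 413 = 231.7 kmol; ν_D = −1, so ξ = 231.7/1 = 231.7 kmol.
Outlet amounts (n = n₀ + ν ξ):
  D: 413 − 1(231.7) = 181.3
  E: 0 + 1(231.7) = 231.7
  F: 132 (inert)
Total out = 545 kmol; y_E = 231.7 / 545 = 0.4251.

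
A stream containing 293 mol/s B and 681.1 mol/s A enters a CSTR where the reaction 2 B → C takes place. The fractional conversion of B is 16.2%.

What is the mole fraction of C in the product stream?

B reacted = 0.162 × 293 = 47.47 mol/s; ν_B = −2, so ξ = 47.47/2 = 23.73 mol/s.
Outlet amounts (n = n₀ + ν ξ):
  B: 293 − 2(23.73) = 245.5
  C: 0 + 1(23.73) = 23.73
  A: 681.1 (inert)
Total out = 950.4 mol/s; y_C = 23.73 / 950.4 = 0.02497.

0.025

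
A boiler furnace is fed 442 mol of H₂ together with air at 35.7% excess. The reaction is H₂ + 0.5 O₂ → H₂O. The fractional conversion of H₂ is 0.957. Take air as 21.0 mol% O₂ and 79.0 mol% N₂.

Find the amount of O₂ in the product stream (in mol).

Stoichiometric O₂ = 0.5 × 442 = 221 mol; O₂ fed = 221 × 1.357 = 299.9 mol.
N₂ fed = 299.9 × 79/21 = 1128 mol.
Fuel reacted = 0.957 × 442 → ξ = 423 mol.
Outlet (n = n₀ + ν ξ):
  H₂: 442 − 1(423) = 19.01
  O₂: 299.9 − 0.5(423) = 88.4
  N₂: 1128 (inert)
  H₂O: 0 + 1(423) = 423

88.4 mol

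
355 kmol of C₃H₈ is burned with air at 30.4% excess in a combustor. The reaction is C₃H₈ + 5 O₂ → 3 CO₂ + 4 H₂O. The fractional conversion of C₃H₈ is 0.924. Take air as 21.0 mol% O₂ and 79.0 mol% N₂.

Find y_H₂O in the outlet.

Stoichiometric O₂ = 5 × 355 = 1775 kmol; O₂ fed = 1775 × 1.304 = 2315 kmol.
N₂ fed = 2315 × 79/21 = 8707 kmol.
Fuel reacted = 0.924 × 355 → ξ = 328 kmol.
Outlet (n = n₀ + ν ξ):
  C₃H₈: 355 − 1(328) = 26.98
  O₂: 2315 − 5(328) = 674.5
  N₂: 8707 (inert)
  CO₂: 0 + 3(328) = 984.1
  H₂O: 0 + 4(328) = 1312
Total out = 11700 kmol; y_H₂O = 1312 / 11700 = 0.1121.

0.112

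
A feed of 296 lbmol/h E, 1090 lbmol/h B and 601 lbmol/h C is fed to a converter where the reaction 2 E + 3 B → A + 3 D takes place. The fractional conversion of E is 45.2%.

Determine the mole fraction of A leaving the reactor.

E reacted = 0.452 × 296 = 133.8 lbmol/h; ν_E = −2, so ξ = 133.8/2 = 66.9 lbmol/h.
Outlet amounts (n = n₀ + ν ξ):
  E: 296 − 2(66.9) = 162.2
  B: 1090 − 3(66.9) = 889.3
  A: 0 + 1(66.9) = 66.9
  D: 0 + 3(66.9) = 200.7
  C: 601 (inert)
Total out = 1920 lbmol/h; y_A = 66.9 / 1920 = 0.03484.

0.0348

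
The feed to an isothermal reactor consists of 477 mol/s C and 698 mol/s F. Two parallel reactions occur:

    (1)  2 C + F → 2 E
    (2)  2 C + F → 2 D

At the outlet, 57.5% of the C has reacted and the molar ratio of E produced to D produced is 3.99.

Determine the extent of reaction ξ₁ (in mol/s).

ξ₁ = 110 mol/s

Conversion of C: C consumed = 0.575 × 477 = 274.3 mol/s = 2ξ₁ + 2ξ₂.
Selectivity: 2ξ₁ / (2ξ₂) = 3.99 → ξ₁ = 3.99 ξ₂.
Substitute: (2·3.99 + 2) ξ₂ = 274.3 → ξ₂ = 27.48 mol/s, ξ₁ = 109.7 mol/s.
Outlet amounts (n = n₀ + Σ ν·ξ):
  C: 477 − 2(109.7) − 2(27.48) = 202.7
  F: 698 − 1(109.7) − 1(27.48) = 560.9
  E: 0 + 2(109.7) = 219.3
  D: 0 + 2(27.48) = 54.96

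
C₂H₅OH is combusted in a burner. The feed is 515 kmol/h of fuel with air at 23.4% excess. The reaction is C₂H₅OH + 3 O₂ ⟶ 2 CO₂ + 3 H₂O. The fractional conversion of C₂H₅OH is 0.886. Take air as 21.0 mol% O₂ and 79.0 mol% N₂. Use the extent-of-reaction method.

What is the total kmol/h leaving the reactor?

10100 kmol/h

Stoichiometric O₂ = 3 × 515 = 1545 kmol/h; O₂ fed = 1545 × 1.234 = 1907 kmol/h.
N₂ fed = 1907 × 79/21 = 7172 kmol/h.
Fuel reacted = 0.886 × 515 → ξ = 456.3 kmol/h.
Outlet (n = n₀ + ν ξ):
  C₂H₅OH: 515 − 1(456.3) = 58.71
  O₂: 1907 − 3(456.3) = 537.7
  N₂: 7172 (inert)
  CO₂: 0 + 2(456.3) = 912.6
  H₂O: 0 + 3(456.3) = 1369
Total out = 58.71 + 537.7 + 7172 + 912.6 + 1369 = 10050 kmol/h.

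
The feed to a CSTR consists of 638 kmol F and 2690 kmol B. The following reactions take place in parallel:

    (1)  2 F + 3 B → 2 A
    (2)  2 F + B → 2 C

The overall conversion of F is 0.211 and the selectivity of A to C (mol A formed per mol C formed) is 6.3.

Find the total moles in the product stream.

3140 kmol

Conversion of F: F consumed = 0.211 × 638 = 134.6 kmol = 2ξ₁ + 2ξ₂.
Selectivity: 2ξ₁ / (2ξ₂) = 6.3 → ξ₁ = 6.3 ξ₂.
Substitute: (2·6.3 + 2) ξ₂ = 134.6 → ξ₂ = 9.22 kmol, ξ₁ = 58.09 kmol.
Outlet amounts (n = n₀ + Σ ν·ξ):
  F: 638 − 2(58.09) − 2(9.22) = 503.4
  B: 2690 − 3(58.09) − 1(9.22) = 2507
  A: 0 + 2(58.09) = 116.2
  C: 0 + 2(9.22) = 18.44
Total out = 503.4 + 2507 + 116.2 + 18.44 = 3145 kmol.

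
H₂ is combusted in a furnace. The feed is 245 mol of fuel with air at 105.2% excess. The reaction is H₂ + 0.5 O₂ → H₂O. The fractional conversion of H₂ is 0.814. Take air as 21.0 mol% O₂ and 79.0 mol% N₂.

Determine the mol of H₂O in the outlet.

Stoichiometric O₂ = 0.5 × 245 = 122.5 mol; O₂ fed = 122.5 × 2.052 = 251.4 mol.
N₂ fed = 251.4 × 79/21 = 945.6 mol.
Fuel reacted = 0.814 × 245 → ξ = 199.4 mol.
Outlet (n = n₀ + ν ξ):
  H₂: 245 − 1(199.4) = 45.57
  O₂: 251.4 − 0.5(199.4) = 151.7
  N₂: 945.6 (inert)
  H₂O: 0 + 1(199.4) = 199.4

199 mol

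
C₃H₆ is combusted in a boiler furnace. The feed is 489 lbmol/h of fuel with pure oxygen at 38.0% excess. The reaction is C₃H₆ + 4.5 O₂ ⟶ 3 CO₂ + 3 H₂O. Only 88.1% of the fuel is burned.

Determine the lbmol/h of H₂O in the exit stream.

1290 lbmol/h

Stoichiometric O₂ = 4.5 × 489 = 2200 lbmol/h; O₂ fed = 2200 × 1.380 = 3037 lbmol/h.
Fuel reacted = 0.881 × 489 → ξ = 430.8 lbmol/h.
Outlet (n = n₀ + ν ξ):
  C₃H₆: 489 − 1(430.8) = 58.19
  O₂: 3037 − 4.5(430.8) = 1098
  CO₂: 0 + 3(430.8) = 1292
  H₂O: 0 + 3(430.8) = 1292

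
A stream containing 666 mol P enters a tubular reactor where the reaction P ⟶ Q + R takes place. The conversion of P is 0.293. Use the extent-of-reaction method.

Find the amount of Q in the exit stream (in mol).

P reacted = 0.293 × 666 = 195.1 mol; ν_P = −1, so ξ = 195.1/1 = 195.1 mol.
Outlet amounts (n = n₀ + ν ξ):
  P: 666 − 1(195.1) = 470.9
  Q: 0 + 1(195.1) = 195.1
  R: 0 + 1(195.1) = 195.1

195 mol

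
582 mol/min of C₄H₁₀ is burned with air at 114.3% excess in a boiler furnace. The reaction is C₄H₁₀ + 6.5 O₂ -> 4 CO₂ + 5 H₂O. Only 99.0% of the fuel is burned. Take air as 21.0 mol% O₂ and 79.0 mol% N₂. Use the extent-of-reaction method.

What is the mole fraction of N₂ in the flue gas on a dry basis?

0.82

Stoichiometric O₂ = 6.5 × 582 = 3783 mol/min; O₂ fed = 3783 × 2.143 = 8107 mol/min.
N₂ fed = 8107 × 79/21 = 30500 mol/min.
Fuel reacted = 0.99 × 582 → ξ = 576.2 mol/min.
Outlet (n = n₀ + ν ξ):
  C₄H₁₀: 582 − 1(576.2) = 5.82
  O₂: 8107 − 6.5(576.2) = 4362
  N₂: 30500 (inert)
  CO₂: 0 + 4(576.2) = 2305
  H₂O: 0 + 5(576.2) = 2881
Dry total = 37170 mol/min; y_N₂ (dry) = 30500 / 37170 = 0.8205.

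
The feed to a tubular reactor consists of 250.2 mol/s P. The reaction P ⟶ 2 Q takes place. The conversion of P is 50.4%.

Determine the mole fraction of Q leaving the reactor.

P reacted = 0.504 × 250.2 = 126.1 mol/s; ν_P = −1, so ξ = 126.1/1 = 126.1 mol/s.
Outlet amounts (n = n₀ + ν ξ):
  P: 250.2 − 1(126.1) = 124.1
  Q: 0 + 2(126.1) = 252.2
Total out = 376.3 mol/s; y_Q = 252.2 / 376.3 = 0.6702.

0.67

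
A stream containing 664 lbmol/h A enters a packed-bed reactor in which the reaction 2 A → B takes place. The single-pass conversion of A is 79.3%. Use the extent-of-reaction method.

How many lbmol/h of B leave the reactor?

263 lbmol/h

A reacted = 0.793 × 664 = 526.6 lbmol/h; ν_A = −2, so ξ = 526.6/2 = 263.3 lbmol/h.
Outlet amounts (n = n₀ + ν ξ):
  A: 664 − 2(263.3) = 137.4
  B: 0 + 1(263.3) = 263.3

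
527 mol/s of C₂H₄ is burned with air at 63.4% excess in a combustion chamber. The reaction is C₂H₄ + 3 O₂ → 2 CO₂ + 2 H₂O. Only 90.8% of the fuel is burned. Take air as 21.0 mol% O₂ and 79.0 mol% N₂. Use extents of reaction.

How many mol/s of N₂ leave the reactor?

Stoichiometric O₂ = 3 × 527 = 1581 mol/s; O₂ fed = 1581 × 1.634 = 2583 mol/s.
N₂ fed = 2583 × 79/21 = 9718 mol/s.
Fuel reacted = 0.908 × 527 → ξ = 478.5 mol/s.
Outlet (n = n₀ + ν ξ):
  C₂H₄: 527 − 1(478.5) = 48.48
  O₂: 2583 − 3(478.5) = 1148
  N₂: 9718 (inert)
  CO₂: 0 + 2(478.5) = 957
  H₂O: 0 + 2(478.5) = 957

9720 mol/s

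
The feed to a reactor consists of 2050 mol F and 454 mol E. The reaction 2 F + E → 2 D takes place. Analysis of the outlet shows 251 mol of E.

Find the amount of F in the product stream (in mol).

For E: n = n₀ − 1ξ → 251 = 454 − 1ξ, giving ξ = 203 mol.
Outlet amounts (n = n₀ + ν ξ):
  F: 2050 − 2(203) = 1644
  E: 454 − 1(203) = 251
  D: 0 + 2(203) = 406

1640 mol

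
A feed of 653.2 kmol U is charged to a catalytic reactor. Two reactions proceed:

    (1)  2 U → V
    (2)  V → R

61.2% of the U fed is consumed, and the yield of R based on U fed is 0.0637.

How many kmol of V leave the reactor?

Conversion of U: U consumed = 2ξ₁ = 0.612 × 653.2 → ξ₁ = 199.9 kmol.
Yield of R: 1ξ₂ / 653.2 = 0.0637 → ξ₂ = 41.61 kmol.
Outlet amounts (n = n₀ + Σ ν·ξ):
  U: 653.2 − 2(199.9) = 253.4
  V: 0 + 1(199.9) − 1(41.61) = 158.3
  R: 0 + 1(41.61) = 41.61

158 kmol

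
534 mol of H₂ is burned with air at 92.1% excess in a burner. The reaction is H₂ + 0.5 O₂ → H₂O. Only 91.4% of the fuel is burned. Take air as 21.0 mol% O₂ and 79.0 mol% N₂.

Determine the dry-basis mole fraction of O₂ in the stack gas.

0.12

Stoichiometric O₂ = 0.5 × 534 = 267 mol; O₂ fed = 267 × 1.921 = 512.9 mol.
N₂ fed = 512.9 × 79/21 = 1930 mol.
Fuel reacted = 0.914 × 534 → ξ = 488.1 mol.
Outlet (n = n₀ + ν ξ):
  H₂: 534 − 1(488.1) = 45.92
  O₂: 512.9 − 0.5(488.1) = 268.9
  N₂: 1930 (inert)
  H₂O: 0 + 1(488.1) = 488.1
Dry total = 2244 mol; y_O₂ (dry) = 268.9 / 2244 = 0.1198.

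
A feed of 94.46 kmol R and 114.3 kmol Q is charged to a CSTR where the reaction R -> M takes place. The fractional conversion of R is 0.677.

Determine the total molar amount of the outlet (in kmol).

209 kmol

R reacted = 0.677 × 94.46 = 63.95 kmol; ν_R = −1, so ξ = 63.95/1 = 63.95 kmol.
Outlet amounts (n = n₀ + ν ξ):
  R: 94.46 − 1(63.95) = 30.51
  M: 0 + 1(63.95) = 63.95
  Q: 114.3 (inert)
Total out = 30.51 + 63.95 + 114.3 = 208.8 kmol.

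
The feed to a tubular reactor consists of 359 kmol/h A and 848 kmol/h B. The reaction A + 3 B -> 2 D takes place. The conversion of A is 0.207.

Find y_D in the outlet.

0.14

A reacted = 0.207 × 359 = 74.31 kmol/h; ν_A = −1, so ξ = 74.31/1 = 74.31 kmol/h.
Outlet amounts (n = n₀ + ν ξ):
  A: 359 − 1(74.31) = 284.7
  B: 848 − 3(74.31) = 625.1
  D: 0 + 2(74.31) = 148.6
Total out = 1058 kmol/h; y_D = 148.6 / 1058 = 0.1404.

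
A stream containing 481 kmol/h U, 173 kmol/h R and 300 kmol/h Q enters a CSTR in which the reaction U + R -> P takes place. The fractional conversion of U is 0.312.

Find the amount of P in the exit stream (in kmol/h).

U reacted = 0.312 × 481 = 150.1 kmol/h; ν_U = −1, so ξ = 150.1/1 = 150.1 kmol/h.
Outlet amounts (n = n₀ + ν ξ):
  U: 481 − 1(150.1) = 330.9
  R: 173 − 1(150.1) = 22.93
  P: 0 + 1(150.1) = 150.1
  Q: 300 (inert)

150 kmol/h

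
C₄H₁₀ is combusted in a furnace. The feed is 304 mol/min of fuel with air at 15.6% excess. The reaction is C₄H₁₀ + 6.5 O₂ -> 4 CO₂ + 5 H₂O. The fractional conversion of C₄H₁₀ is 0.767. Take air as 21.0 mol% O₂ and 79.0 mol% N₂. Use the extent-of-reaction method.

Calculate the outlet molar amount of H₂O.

Stoichiometric O₂ = 6.5 × 304 = 1976 mol/min; O₂ fed = 1976 × 1.156 = 2284 mol/min.
N₂ fed = 2284 × 79/21 = 8593 mol/min.
Fuel reacted = 0.767 × 304 → ξ = 233.2 mol/min.
Outlet (n = n₀ + ν ξ):
  C₄H₁₀: 304 − 1(233.2) = 70.83
  O₂: 2284 − 6.5(233.2) = 768.7
  N₂: 8593 (inert)
  CO₂: 0 + 4(233.2) = 932.7
  H₂O: 0 + 5(233.2) = 1166

1170 mol/min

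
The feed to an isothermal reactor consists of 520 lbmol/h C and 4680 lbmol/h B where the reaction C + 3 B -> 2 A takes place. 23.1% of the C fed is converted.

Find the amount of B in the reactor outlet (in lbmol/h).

4320 lbmol/h

C reacted = 0.231 × 520 = 120.1 lbmol/h; ν_C = −1, so ξ = 120.1/1 = 120.1 lbmol/h.
Outlet amounts (n = n₀ + ν ξ):
  C: 520 − 1(120.1) = 399.9
  B: 4680 − 3(120.1) = 4320
  A: 0 + 2(120.1) = 240.2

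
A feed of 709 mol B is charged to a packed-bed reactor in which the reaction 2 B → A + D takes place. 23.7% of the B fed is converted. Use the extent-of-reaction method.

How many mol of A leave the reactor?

84 mol

B reacted = 0.237 × 709 = 168 mol; ν_B = −2, so ξ = 168/2 = 84.02 mol.
Outlet amounts (n = n₀ + ν ξ):
  B: 709 − 2(84.02) = 541
  A: 0 + 1(84.02) = 84.02
  D: 0 + 1(84.02) = 84.02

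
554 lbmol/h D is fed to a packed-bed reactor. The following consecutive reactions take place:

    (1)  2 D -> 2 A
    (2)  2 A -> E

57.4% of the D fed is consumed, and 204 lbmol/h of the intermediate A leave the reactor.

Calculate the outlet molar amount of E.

Conversion of D: D consumed = 2ξ₁ = 0.574 × 554 → ξ₁ = 159 lbmol/h.
A balance: n_A = 0 + 2ξ₁ − 2ξ₂ = 204 → ξ₂ = (2·159 − 204)/2 = 57 lbmol/h.
Outlet amounts (n = n₀ + Σ ν·ξ):
  D: 554 − 2(159) = 236
  A: 0 + 2(159) − 2(57) = 204
  E: 0 + 1(57) = 57

57 lbmol/h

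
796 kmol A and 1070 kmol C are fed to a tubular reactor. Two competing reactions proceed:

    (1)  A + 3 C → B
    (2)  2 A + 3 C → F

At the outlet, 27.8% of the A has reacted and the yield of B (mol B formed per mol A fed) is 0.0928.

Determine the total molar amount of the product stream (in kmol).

Yield of B: 1ξ₁ / 796 = 0.0928 → ξ₁ = 73.87 kmol.
Conversion of A: 1ξ₁ + 2ξ₂ = 0.278 × 796 = 221.3 → ξ₂ = 73.71 kmol.
Outlet amounts (n = n₀ + Σ ν·ξ):
  A: 796 − 1(73.87) − 2(73.71) = 574.7
  C: 1070 − 3(73.87) − 3(73.71) = 627.3
  B: 0 + 1(73.87) = 73.87
  F: 0 + 1(73.71) = 73.71
Total out = 574.7 + 627.3 + 73.87 + 73.71 = 1350 kmol.

1350 kmol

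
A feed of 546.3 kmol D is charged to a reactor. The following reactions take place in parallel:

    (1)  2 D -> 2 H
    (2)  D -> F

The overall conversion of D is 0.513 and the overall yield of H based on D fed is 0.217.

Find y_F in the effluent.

Yield of H: 2ξ₁ / 546.3 = 0.217 → ξ₁ = 59.27 kmol.
Conversion of D: 2ξ₁ + 1ξ₂ = 0.513 × 546.3 = 280.3 → ξ₂ = 161.7 kmol.
Outlet amounts (n = n₀ + Σ ν·ξ):
  D: 546.3 − 2(59.27) − 1(161.7) = 266
  H: 0 + 2(59.27) = 118.5
  F: 0 + 1(161.7) = 161.7
Total out = 546.3 kmol; y_F = 161.7 / 546.3 = 0.296.

0.296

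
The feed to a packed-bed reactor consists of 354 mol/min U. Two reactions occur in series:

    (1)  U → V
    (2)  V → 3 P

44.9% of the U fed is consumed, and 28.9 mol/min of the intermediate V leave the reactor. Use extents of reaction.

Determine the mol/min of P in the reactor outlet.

Conversion of U: U consumed = 1ξ₁ = 0.449 × 354 → ξ₁ = 158.9 mol/min.
V balance: n_V = 0 + 1ξ₁ − 1ξ₂ = 28.9 → ξ₂ = (1·158.9 − 28.9)/1 = 130 mol/min.
Outlet amounts (n = n₀ + Σ ν·ξ):
  U: 354 − 1(158.9) = 195.1
  V: 0 + 1(158.9) − 1(130) = 28.9
  P: 0 + 3(130) = 390.1

390 mol/min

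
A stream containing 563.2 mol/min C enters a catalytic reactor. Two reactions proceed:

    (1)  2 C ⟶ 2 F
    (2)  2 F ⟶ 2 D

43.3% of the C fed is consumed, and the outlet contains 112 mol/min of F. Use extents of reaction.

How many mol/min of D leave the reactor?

132 mol/min

Conversion of C: C consumed = 2ξ₁ = 0.433 × 563.2 → ξ₁ = 121.9 mol/min.
F balance: n_F = 0 + 2ξ₁ − 2ξ₂ = 112 → ξ₂ = (2·121.9 − 112)/2 = 65.93 mol/min.
Outlet amounts (n = n₀ + Σ ν·ξ):
  C: 563.2 − 2(121.9) = 319.3
  F: 0 + 2(121.9) − 2(65.93) = 112
  D: 0 + 2(65.93) = 131.9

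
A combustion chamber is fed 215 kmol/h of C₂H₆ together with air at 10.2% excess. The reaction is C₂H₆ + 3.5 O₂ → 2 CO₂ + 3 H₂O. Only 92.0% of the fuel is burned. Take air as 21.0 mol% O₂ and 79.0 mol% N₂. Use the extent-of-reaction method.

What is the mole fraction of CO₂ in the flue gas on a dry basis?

Stoichiometric O₂ = 3.5 × 215 = 752.5 kmol/h; O₂ fed = 752.5 × 1.102 = 829.3 kmol/h.
N₂ fed = 829.3 × 79/21 = 3120 kmol/h.
Fuel reacted = 0.92 × 215 → ξ = 197.8 kmol/h.
Outlet (n = n₀ + ν ξ):
  C₂H₆: 215 − 1(197.8) = 17.2
  O₂: 829.3 − 3.5(197.8) = 137
  N₂: 3120 (inert)
  CO₂: 0 + 2(197.8) = 395.6
  H₂O: 0 + 3(197.8) = 593.4
Dry total = 3669 kmol/h; y_CO₂ (dry) = 395.6 / 3669 = 0.1078.

0.108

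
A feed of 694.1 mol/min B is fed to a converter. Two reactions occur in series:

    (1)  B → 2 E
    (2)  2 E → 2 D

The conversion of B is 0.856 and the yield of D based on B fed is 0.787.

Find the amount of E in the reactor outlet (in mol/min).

Conversion of B: B consumed = 1ξ₁ = 0.856 × 694.1 → ξ₁ = 594.1 mol/min.
Yield of D: 2ξ₂ / 694.1 = 0.787 → ξ₂ = 273.1 mol/min.
Outlet amounts (n = n₀ + Σ ν·ξ):
  B: 694.1 − 1(594.1) = 99.95
  E: 0 + 2(594.1) − 2(273.1) = 642
  D: 0 + 2(273.1) = 546.3

642 mol/min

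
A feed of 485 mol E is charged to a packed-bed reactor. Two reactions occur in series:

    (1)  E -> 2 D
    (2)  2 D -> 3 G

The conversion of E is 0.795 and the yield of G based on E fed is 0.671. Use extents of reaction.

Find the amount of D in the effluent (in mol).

554 mol

Conversion of E: E consumed = 1ξ₁ = 0.795 × 485 → ξ₁ = 385.6 mol.
Yield of G: 3ξ₂ / 485 = 0.671 → ξ₂ = 108.5 mol.
Outlet amounts (n = n₀ + Σ ν·ξ):
  E: 485 − 1(385.6) = 99.42
  D: 0 + 2(385.6) − 2(108.5) = 554.2
  G: 0 + 3(108.5) = 325.4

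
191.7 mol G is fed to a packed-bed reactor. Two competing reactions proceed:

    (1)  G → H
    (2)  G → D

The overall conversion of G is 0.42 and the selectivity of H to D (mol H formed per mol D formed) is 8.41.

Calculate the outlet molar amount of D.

Conversion of G: G consumed = 0.42 × 191.7 = 80.51 mol = 1ξ₁ + 1ξ₂.
Selectivity: 1ξ₁ / (1ξ₂) = 8.41 → ξ₁ = 8.41 ξ₂.
Substitute: (1·8.41 + 1) ξ₂ = 80.51 → ξ₂ = 8.556 mol, ξ₁ = 71.96 mol.
Outlet amounts (n = n₀ + Σ ν·ξ):
  G: 191.7 − 1(71.96) − 1(8.556) = 111.2
  H: 0 + 1(71.96) = 71.96
  D: 0 + 1(8.556) = 8.556

8.56 mol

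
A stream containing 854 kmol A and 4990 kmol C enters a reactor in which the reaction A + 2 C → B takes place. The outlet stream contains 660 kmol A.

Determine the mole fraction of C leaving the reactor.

0.843

For A: n = n₀ − 1ξ → 660 = 854 − 1ξ, giving ξ = 194 kmol.
Outlet amounts (n = n₀ + ν ξ):
  A: 854 − 1(194) = 660
  C: 4990 − 2(194) = 4602
  B: 0 + 1(194) = 194
Total out = 5456 kmol; y_C = 4602 / 5456 = 0.8435.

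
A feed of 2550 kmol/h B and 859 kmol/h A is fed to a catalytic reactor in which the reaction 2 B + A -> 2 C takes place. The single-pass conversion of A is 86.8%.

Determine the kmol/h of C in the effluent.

1490 kmol/h

A reacted = 0.868 × 859 = 745.6 kmol/h; ν_A = −1, so ξ = 745.6/1 = 745.6 kmol/h.
Outlet amounts (n = n₀ + ν ξ):
  B: 2550 − 2(745.6) = 1059
  A: 859 − 1(745.6) = 113.4
  C: 0 + 2(745.6) = 1491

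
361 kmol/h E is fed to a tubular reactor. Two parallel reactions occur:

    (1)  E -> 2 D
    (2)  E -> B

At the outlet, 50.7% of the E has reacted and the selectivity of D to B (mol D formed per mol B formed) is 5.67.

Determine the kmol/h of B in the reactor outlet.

Conversion of E: E consumed = 0.507 × 361 = 183 kmol/h = 1ξ₁ + 1ξ₂.
Selectivity: 2ξ₁ / (1ξ₂) = 5.67 → ξ₁ = 2.835 ξ₂.
Substitute: (1·2.835 + 1) ξ₂ = 183 → ξ₂ = 47.73 kmol/h, ξ₁ = 135.3 kmol/h.
Outlet amounts (n = n₀ + Σ ν·ξ):
  E: 361 − 1(135.3) − 1(47.73) = 178
  D: 0 + 2(135.3) = 270.6
  B: 0 + 1(47.73) = 47.73

47.7 kmol/h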